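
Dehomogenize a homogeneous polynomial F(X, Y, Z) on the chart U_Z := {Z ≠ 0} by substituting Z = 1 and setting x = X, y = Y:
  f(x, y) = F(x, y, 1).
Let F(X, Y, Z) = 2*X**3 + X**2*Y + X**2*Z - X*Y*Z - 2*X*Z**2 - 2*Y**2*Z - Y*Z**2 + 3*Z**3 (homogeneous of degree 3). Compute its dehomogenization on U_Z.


f(x, y) = 2*x**3 + x**2*y + x**2 - x*y - 2*x - 2*y**2 - y + 3

On U_Z we set Z = 1. Each monomial c·X^i·Y^j·Z^k in F becomes c·x^i·y^j·1^k = c·x^i·y^j.
Substituting Z = 1: F(X, Y, 1) = 2*x**3 + x**2*y + x**2 - x*y - 2*x - 2*y**2 - y + 3.
Note: deg(f) ≤ deg(F) = 3; strict inequality happens when F is divisible by Z (lost terms).


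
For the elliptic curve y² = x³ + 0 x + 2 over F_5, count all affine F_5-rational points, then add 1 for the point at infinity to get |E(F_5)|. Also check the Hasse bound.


Affine points = {(2, 0), (3, 2), (3, 3), (4, 1), (4, 4)}; affine count = 5; |E(F_5)| = 6.

Discriminant check: Δ ∝ 4a³ + 27b² = 4·0³ + 27·2² = 4·0 + 27·4 ≡ 3 (mod 5). Nonzero ⇒ E is nonsingular.
For each x ∈ F_5, compute rhs = x³ + 0·x + 2 mod 5, then count y ∈ F_5 with y² ≡ rhs.
  x = 0: rhs = 2, matching y values: none (0 points).
  x = 1: rhs = 3, matching y values: none (0 points).
  x = 2: rhs = 0, matching y values: 0 (1 points).
  x = 3: rhs = 4, matching y values: 2, 3 (2 points).
  x = 4: rhs = 1, matching y values: 1, 4 (2 points).
Total affine count: 5.
Full point count |E(F_5)| = 5 + 1 = 6.
Hasse bound: |6 − (5+1)| = |0| = 0 ≤ 2√5 ≈ 4.4721 ✓.


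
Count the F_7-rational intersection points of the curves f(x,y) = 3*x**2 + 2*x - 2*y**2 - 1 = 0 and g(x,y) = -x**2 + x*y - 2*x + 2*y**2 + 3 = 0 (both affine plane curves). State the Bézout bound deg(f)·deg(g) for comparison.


Common zeros: {(1, 3), (2, 2)}; count = 2; Bézout bound = 4.

deg(f) = 2, deg(g) = 2, so Bézout bound = 4.
Scan x ∈ F_7. For each x, list the y ∈ F_7 with f(x, y) ≡ 0 and those with g(x, y) ≡ 0 (mod 7); the common zeros in that column are the intersection.
  x = 0: f ≡ 0 at y ∈ ∅; g ≡ 0 at y ∈ {3, 4}; common: ∅.
  x = 1: f ≡ 0 at y ∈ {3, 4}; g ≡ 0 at y ∈ {0, 3}; common: {3}.
  x = 2: f ≡ 0 at y ∈ {2, 5}; g ≡ 0 at y ∈ {2, 4}; common: {2}.
  x = 3: f ≡ 0 at y ∈ {3, 4}; g ≡ 0 at y ∈ {1}; common: ∅.
  x = 4: f ≡ 0 at y ∈ ∅; g ≡ 0 at y ∈ {0, 5}; common: ∅.
  x = 5: f ≡ 0 at y ∈ {0}; g ≡ 0 at y ∈ {2, 6}; common: ∅.
  x = 6: f ≡ 0 at y ∈ {0}; g ≡ 0 at y ∈ {5, 6}; common: ∅.
Collecting: common zeros = {(1, 3), (2, 2)}, so the count is 2.
Comparison with the Bézout bound: 2 ≤ 4 = deg(f)·deg(g), as expected for curves with no common component (the affine F_7-count falls short of the bound because intersections may lie at infinity, over extension fields, or carry multiplicity).


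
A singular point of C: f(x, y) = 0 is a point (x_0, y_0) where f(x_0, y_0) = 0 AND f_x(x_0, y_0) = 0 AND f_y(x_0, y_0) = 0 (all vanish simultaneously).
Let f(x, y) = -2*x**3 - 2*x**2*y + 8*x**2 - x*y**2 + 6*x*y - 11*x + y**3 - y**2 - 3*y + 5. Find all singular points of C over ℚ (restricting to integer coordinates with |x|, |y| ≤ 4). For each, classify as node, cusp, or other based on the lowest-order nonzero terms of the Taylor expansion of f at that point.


Singular points: {(1, 1)}; classification: cusp.

Compute partial derivatives:
  f_x = -6*x**2 - 4*x*y + 16*x - y**2 + 6*y - 11.
  f_y = -2*x**2 - 2*x*y + 6*x + 3*y**2 - 2*y - 3.
Scan x_0 ∈ {−4, ..., 4}. For each x_0, f_y(x_0, y) is a polynomial in y; find its integer roots y ∈ {−4, ..., 4}, then test f_x and f at those candidates.
  x = -4: f_y(-4, y) = 3*y**2 + 6*y - 59; no integer root y with |y| ≤ 4.
  x = -3: f_y(-3, y) = 3*y**2 + 4*y - 39; vanishes at y ∈ {3}. (-3, 3): f_x = -68 ≠ 0.
  x = -2: f_y(-2, y) = 3*y**2 + 2*y - 23; no integer root y with |y| ≤ 4.
  x = -1: f_y(-1, y) = 3*y**2 - 11; no integer root y with |y| ≤ 4.
  x = 0: f_y(0, y) = 3*y**2 - 2*y - 3; no integer root y with |y| ≤ 4.
  x = 1: f_y(1, y) = 3*y**2 - 4*y + 1; vanishes at y ∈ {1}. (1, 1): f_x = 0, f = 0 — SINGULAR.
  x = 2: f_y(2, y) = 3*y**2 - 6*y + 1; no integer root y with |y| ≤ 4.
  x = 3: f_y(3, y) = 3*y**2 - 8*y - 3; vanishes at y ∈ {3}. (3, 3): f_x = -44 ≠ 0.
  x = 4: f_y(4, y) = 3*y**2 - 10*y - 11; no integer root y with |y| ≤ 4.
Only singular point on the grid: (1, 1).
Classify: substitute x = 1 + u, y = 1 + v and expand: f = -2*u**3 - 2*u**2*v - u*v**2 + v**3 + v**2.
No constant or linear terms (consistent with a singular point). Quadratic part: v**2. Cubic part: -2*u**3 - 2*u**2*v - u*v**2 + v**3.
The quadratic part v**2 is a perfect square, so there is a single (double) tangent line v = 0, i.e. y = 1. Restricting the cubic part to that line (v = 0) leaves -2*u**3 ≠ 0, so f is not divisible by v and the branch is v² ≈ 2*u**3 to lowest order — this is a cusp.
Classification: cusp.


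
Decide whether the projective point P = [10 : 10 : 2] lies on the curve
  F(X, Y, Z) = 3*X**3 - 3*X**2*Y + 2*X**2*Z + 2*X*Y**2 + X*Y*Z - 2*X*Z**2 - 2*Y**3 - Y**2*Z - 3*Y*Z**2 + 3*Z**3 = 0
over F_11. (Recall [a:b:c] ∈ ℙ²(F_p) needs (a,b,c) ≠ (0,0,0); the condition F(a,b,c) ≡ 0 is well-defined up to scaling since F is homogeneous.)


F(10,10,2) ≡ 4 (mod 11); P is NOT on the curve.

Evaluate F(10, 10, 2) term-by-term (mod 11).
  3*X**3 ↦ 3·1000·1·1 = 3000
  -3*X**2*Y ↦ -3·100·10·1 = -3000
  2*X**2*Z ↦ 2·100·1·2 = 400
  2*X*Y**2 ↦ 2·10·100·1 = 2000
  X*Y*Z ↦ 1·10·10·2 = 200
  -2*X*Z**2 ↦ -2·10·1·4 = -80
  -2*Y**3 ↦ -2·1·1000·1 = -2000
  -Y**2*Z ↦ -1·1·100·2 = -200
  -3*Y*Z**2 ↦ -3·1·10·4 = -120
  3*Z**3 ↦ 3·1·1·8 = 24
Sum: F(10, 10, 2) = (3000) + (-3000) + (400) + (2000) + (200) + (-80) + (-2000) + (-200) + (-120) + (24) = 224.
Reducing mod 11: 224 ≡ 4 (mod 11).
Since F(a, b, c) ≡ 4 ≠ 0 (mod 11), P does NOT lie on the curve.


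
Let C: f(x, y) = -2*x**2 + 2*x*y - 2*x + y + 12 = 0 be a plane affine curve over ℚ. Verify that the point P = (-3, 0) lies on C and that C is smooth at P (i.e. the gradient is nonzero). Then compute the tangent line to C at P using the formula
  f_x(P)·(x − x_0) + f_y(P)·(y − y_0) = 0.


Tangent line at P: 10*x - 5*y + 30 = 0.

Step 1: f(-3, 0) = 0, so P lies on C.
Step 2: partial derivatives
  f_x(x, y) = -4*x + 2*y - 2, f_y(x, y) = 2*x + 1.
  f_x(P) = 10, f_y(P) = -5 (gradient nonzero, so P is smooth).
Step 3: tangent line at P: 10·(x − -3) + -5·(y − 0) = 0.
Expanding: 10*x - 5*y + 30 = 0.


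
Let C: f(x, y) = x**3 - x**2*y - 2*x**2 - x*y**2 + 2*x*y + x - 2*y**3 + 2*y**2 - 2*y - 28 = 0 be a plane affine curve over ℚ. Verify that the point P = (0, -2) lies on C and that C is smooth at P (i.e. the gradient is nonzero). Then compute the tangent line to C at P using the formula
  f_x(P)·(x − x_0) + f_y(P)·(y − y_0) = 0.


Tangent line at P: -7*x - 34*y - 68 = 0.

Step 1: f(0, -2) = 0, so P lies on C.
Step 2: partial derivatives
  f_x(x, y) = 3*x**2 - 2*x*y - 4*x - y**2 + 2*y + 1, f_y(x, y) = -x**2 - 2*x*y + 2*x - 6*y**2 + 4*y - 2.
  f_x(P) = -7, f_y(P) = -34 (gradient nonzero, so P is smooth).
Step 3: tangent line at P: -7·(x − 0) + -34·(y − -2) = 0.
Expanding: -7*x - 34*y - 68 = 0.


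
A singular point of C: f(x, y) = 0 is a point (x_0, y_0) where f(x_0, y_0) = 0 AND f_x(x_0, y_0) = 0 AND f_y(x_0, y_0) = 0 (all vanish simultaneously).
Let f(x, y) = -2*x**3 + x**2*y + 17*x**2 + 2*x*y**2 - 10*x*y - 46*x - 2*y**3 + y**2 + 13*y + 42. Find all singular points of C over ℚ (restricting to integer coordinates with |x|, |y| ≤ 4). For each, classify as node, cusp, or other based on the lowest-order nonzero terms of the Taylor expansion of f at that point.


Singular points: {(3, 1)}; classification: cusp.

Compute partial derivatives:
  f_x = -6*x**2 + 2*x*y + 34*x + 2*y**2 - 10*y - 46.
  f_y = x**2 + 4*x*y - 10*x - 6*y**2 + 2*y + 13.
Scan x_0 ∈ {−4, ..., 4}. For each x_0, f_y(x_0, y) is a polynomial in y; find its integer roots y ∈ {−4, ..., 4}, then test f_x and f at those candidates.
  x = -4: f_y(-4, y) = -6*y**2 - 14*y + 69; no integer root y with |y| ≤ 4.
  x = -3: f_y(-3, y) = -6*y**2 - 10*y + 52; no integer root y with |y| ≤ 4.
  x = -2: f_y(-2, y) = -6*y**2 - 6*y + 37; no integer root y with |y| ≤ 4.
  x = -1: f_y(-1, y) = -6*y**2 - 2*y + 24; no integer root y with |y| ≤ 4.
  x = 0: f_y(0, y) = -6*y**2 + 2*y + 13; no integer root y with |y| ≤ 4.
  x = 1: f_y(1, y) = -6*y**2 + 6*y + 4; no integer root y with |y| ≤ 4.
  x = 2: f_y(2, y) = -6*y**2 + 10*y - 3; no integer root y with |y| ≤ 4.
  x = 3: f_y(3, y) = -6*y**2 + 14*y - 8; vanishes at y ∈ {1}. (3, 1): f_x = 0, f = 0 — SINGULAR.
  x = 4: f_y(4, y) = -6*y**2 + 18*y - 11; no integer root y with |y| ≤ 4.
Only singular point on the grid: (3, 1).
Classify: substitute x = 3 + u, y = 1 + v and expand: f = -2*u**3 + u**2*v + 2*u*v**2 - 2*v**3 + v**2.
No constant or linear terms (consistent with a singular point). Quadratic part: v**2. Cubic part: -2*u**3 + u**2*v + 2*u*v**2 - 2*v**3.
The quadratic part v**2 is a perfect square, so there is a single (double) tangent line v = 0, i.e. y = 1. Restricting the cubic part to that line (v = 0) leaves -2*u**3 ≠ 0, so f is not divisible by v and the branch is v² ≈ 2*u**3 to lowest order — this is a cusp.
Classification: cusp.


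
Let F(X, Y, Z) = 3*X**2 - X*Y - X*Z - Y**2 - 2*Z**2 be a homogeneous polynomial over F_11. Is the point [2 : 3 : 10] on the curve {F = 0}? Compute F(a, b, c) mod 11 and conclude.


F(2,3,10) ≡ 8 (mod 11); P is NOT on the curve.

Evaluate F(2, 3, 10) term-by-term (mod 11).
  3*X**2 ↦ 3·4·1·1 = 12
  -X*Y ↦ -1·2·3·1 = -6
  -X*Z ↦ -1·2·1·10 = -20
  -Y**2 ↦ -1·1·9·1 = -9
  -2*Z**2 ↦ -2·1·1·100 = -200
Sum: F(2, 3, 10) = (12) + (-6) + (-20) + (-9) + (-200) = -223.
Reducing mod 11: -223 ≡ 8 (mod 11).
Since F(a, b, c) ≡ 8 ≠ 0 (mod 11), P does NOT lie on the curve.


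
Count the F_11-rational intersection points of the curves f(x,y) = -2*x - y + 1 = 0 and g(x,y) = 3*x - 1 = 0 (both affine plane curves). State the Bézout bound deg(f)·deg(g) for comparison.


Common zeros: {(4, 4)}; count = 1; Bézout bound = 1.

deg(f) = 1, deg(g) = 1, so Bézout bound = 1.
Scan x ∈ F_11. For each x, list the y ∈ F_11 with f(x, y) ≡ 0 and those with g(x, y) ≡ 0 (mod 11); the common zeros in that column are the intersection.
  x = 0: f ≡ 0 at y ∈ {1}; g ≡ 0 at y ∈ ∅; common: ∅.
  x = 1: f ≡ 0 at y ∈ {10}; g ≡ 0 at y ∈ ∅; common: ∅.
  x = 2: f ≡ 0 at y ∈ {8}; g ≡ 0 at y ∈ ∅; common: ∅.
  x = 3: f ≡ 0 at y ∈ {6}; g ≡ 0 at y ∈ ∅; common: ∅.
  x = 4: f ≡ 0 at y ∈ {4}; g ≡ 0 at y ∈ {0, 1, 2, 3, 4, 5, 6, 7, 8, 9, 10}; common: {4}.
  x = 5: f ≡ 0 at y ∈ {2}; g ≡ 0 at y ∈ ∅; common: ∅.
  x = 6: f ≡ 0 at y ∈ {0}; g ≡ 0 at y ∈ ∅; common: ∅.
  x = 7: f ≡ 0 at y ∈ {9}; g ≡ 0 at y ∈ ∅; common: ∅.
  x = 8: f ≡ 0 at y ∈ {7}; g ≡ 0 at y ∈ ∅; common: ∅.
  x = 9: f ≡ 0 at y ∈ {5}; g ≡ 0 at y ∈ ∅; common: ∅.
  x = 10: f ≡ 0 at y ∈ {3}; g ≡ 0 at y ∈ ∅; common: ∅.
Collecting: common zeros = {(4, 4)}, so the count is 1.
Comparison with the Bézout bound: 1 ≤ 1 = deg(f)·deg(g), as expected for curves with no common component (the bound is attained).


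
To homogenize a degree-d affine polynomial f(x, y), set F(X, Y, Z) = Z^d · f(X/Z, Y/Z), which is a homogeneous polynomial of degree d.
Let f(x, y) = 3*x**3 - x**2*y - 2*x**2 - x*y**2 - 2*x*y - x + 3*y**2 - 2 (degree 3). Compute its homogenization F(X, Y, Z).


F(X, Y, Z) = 3*X**3 - X**2*Y - 2*X**2*Z - X*Y**2 - 2*X*Y*Z - X*Z**2 + 3*Y**2*Z - 2*Z**3

deg(f) = 3.
Substitute x = X/Z, y = Y/Z into f, then multiply by Z^3.
  monomial 3·x^3·y^0 ↦ 3·X^3·Y^0·Z^0.
  monomial -1·x^2·y^1 ↦ -1·X^2·Y^1·Z^0.
  monomial -2·x^2·y^0 ↦ -2·X^2·Y^0·Z^1.
  monomial -1·x^1·y^2 ↦ -1·X^1·Y^2·Z^0.
  monomial -2·x^1·y^1 ↦ -2·X^1·Y^1·Z^1.
  monomial -1·x^1·y^0 ↦ -1·X^1·Y^0·Z^2.
  monomial 3·x^0·y^2 ↦ 3·X^0·Y^2·Z^1.
  monomial -2·x^0·y^0 ↦ -2·X^0·Y^0·Z^3.
Collecting: F(X, Y, Z) = 3*X**3 - X**2*Y - 2*X**2*Z - X*Y**2 - 2*X*Y*Z - X*Z**2 + 3*Y**2*Z - 2*Z**3.


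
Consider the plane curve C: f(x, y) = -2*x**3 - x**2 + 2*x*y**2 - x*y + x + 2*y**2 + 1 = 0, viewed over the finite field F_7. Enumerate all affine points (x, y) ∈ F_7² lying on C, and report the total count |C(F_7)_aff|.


Affine F_7-points: {(3, 5), (4, 1), (4, 5), (5, 2), (5, 6), (6, 6)}; count = 6.

For each of the 49 pairs (x, y) ∈ F_7², evaluate f(x, y) mod 7. Record the zeros.
  x = 0: [0↦1, 1↦3, 2↦2, 3↦5, 4↦5, 5↦2, 6↦3]  zeros at y ∈ ∅
  x = 1: [0↦6, 1↦2, 2↦6, 3↦4, 4↦3, 5↦3, 6↦4]  zeros at y ∈ ∅
  x = 2: [0↦4, 1↦1, 2↦3, 3↦3, 4↦1, 5↦4, 6↦5]  zeros at y ∈ ∅
  x = 3: [0↦4, 1↦2, 2↦2, 3↦4, 4↦1, 5↦0, 6↦1]  zeros at y ∈ {5}
  x = 4: [0↦1, 1↦0, 2↦5, 3↦2, 4↦5, 5↦0, 6↦1]  zeros at y ∈ {1, 5}
  x = 5: [0↦4, 1↦4, 2↦0, 3↦6, 4↦1, 5↦6, 6↦0]  zeros at y ∈ {2, 6}
  x = 6: [0↦1, 1↦2, 2↦3, 3↦4, 4↦5, 5↦6, 6↦0]  zeros at y ∈ {6}
Collecting zeros: affine points = {(3, 5), (4, 1), (4, 5), (5, 2), (5, 6), (6, 6)}.
Total count |C(F_7)_aff| = 6.


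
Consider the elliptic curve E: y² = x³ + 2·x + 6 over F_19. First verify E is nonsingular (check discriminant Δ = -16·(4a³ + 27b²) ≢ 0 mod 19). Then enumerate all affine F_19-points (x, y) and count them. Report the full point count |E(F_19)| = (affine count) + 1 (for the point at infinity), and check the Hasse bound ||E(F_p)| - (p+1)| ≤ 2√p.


Affine points = {(0, 5), (0, 14), (1, 3), (1, 16), (3, 1), (3, 18), (6, 5), (6, 14), (10, 0), (13, 5), (13, 14), (14, 2), (14, 17), (16, 7), (16, 12)}; affine count = 15; |E(F_19)| = 16.

Discriminant check: Δ ∝ 4a³ + 27b² = 4·2³ + 27·6² = 4·8 + 27·36 ≡ 16 (mod 19). Nonzero ⇒ E is nonsingular.
For each x ∈ F_19, compute rhs = x³ + 2·x + 6 mod 19, then count y ∈ F_19 with y² ≡ rhs.
  x = 0: rhs = 6, matching y values: 5, 14 (2 points).
  x = 1: rhs = 9, matching y values: 3, 16 (2 points).
  x = 2: rhs = 18, matching y values: none (0 points).
  x = 3: rhs = 1, matching y values: 1, 18 (2 points).
  x = 4: rhs = 2, matching y values: none (0 points).
  x = 5: rhs = 8, matching y values: none (0 points).
  x = 6: rhs = 6, matching y values: 5, 14 (2 points).
  x = 7: rhs = 2, matching y values: none (0 points).
  x = 8: rhs = 2, matching y values: none (0 points).
  x = 9: rhs = 12, matching y values: none (0 points).
  x = 10: rhs = 0, matching y values: 0 (1 points).
  x = 11: rhs = 10, matching y values: none (0 points).
  x = 12: rhs = 10, matching y values: none (0 points).
  x = 13: rhs = 6, matching y values: 5, 14 (2 points).
  x = 14: rhs = 4, matching y values: 2, 17 (2 points).
  x = 15: rhs = 10, matching y values: none (0 points).
  x = 16: rhs = 11, matching y values: 7, 12 (2 points).
  x = 17: rhs = 13, matching y values: none (0 points).
  x = 18: rhs = 3, matching y values: none (0 points).
Total affine count: 15.
Full point count |E(F_19)| = 15 + 1 = 16.
Hasse bound: |16 − (19+1)| = |-4| = 4 ≤ 2√19 ≈ 8.7178 ✓.


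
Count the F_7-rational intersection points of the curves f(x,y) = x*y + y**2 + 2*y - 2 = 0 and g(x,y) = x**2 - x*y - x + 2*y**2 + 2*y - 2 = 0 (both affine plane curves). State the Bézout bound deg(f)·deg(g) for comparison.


Common zeros: {(4, 2), (4, 6)}; count = 2; Bézout bound = 4.

deg(f) = 2, deg(g) = 2, so Bézout bound = 4.
Scan x ∈ F_7. For each x, list the y ∈ F_7 with f(x, y) ≡ 0 and those with g(x, y) ≡ 0 (mod 7); the common zeros in that column are the intersection.
  x = 0: f ≡ 0 at y ∈ ∅; g ≡ 0 at y ∈ ∅; common: ∅.
  x = 1: f ≡ 0 at y ∈ ∅; g ≡ 0 at y ∈ ∅; common: ∅.
  x = 2: f ≡ 0 at y ∈ ∅; g ≡ 0 at y ∈ {0}; common: ∅.
  x = 3: f ≡ 0 at y ∈ ∅; g ≡ 0 at y ∈ {5, 6}; common: ∅.
  x = 4: f ≡ 0 at y ∈ {2, 6}; g ≡ 0 at y ∈ {2, 6}; common: {2, 6}.
  x = 5: f ≡ 0 at y ∈ {3, 4}; g ≡ 0 at y ∈ ∅; common: ∅.
  x = 6: f ≡ 0 at y ∈ {1, 5}; g ≡ 0 at y ∈ {0, 2}; common: ∅.
Collecting: common zeros = {(4, 2), (4, 6)}, so the count is 2.
Comparison with the Bézout bound: 2 ≤ 4 = deg(f)·deg(g), as expected for curves with no common component (the affine F_7-count falls short of the bound because intersections may lie at infinity, over extension fields, or carry multiplicity).


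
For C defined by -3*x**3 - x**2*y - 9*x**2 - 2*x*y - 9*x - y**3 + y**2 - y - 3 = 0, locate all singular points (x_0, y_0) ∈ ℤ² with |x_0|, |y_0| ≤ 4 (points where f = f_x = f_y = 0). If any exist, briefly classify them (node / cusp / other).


Singular points: {(-1, 0)}; classification: cusp.

Compute partial derivatives:
  f_x = -9*x**2 - 2*x*y - 18*x - 2*y - 9.
  f_y = -x**2 - 2*x - 3*y**2 + 2*y - 1.
Scan x_0 ∈ {−4, ..., 4}. For each x_0, f_y(x_0, y) is a polynomial in y; find its integer roots y ∈ {−4, ..., 4}, then test f_x and f at those candidates.
  x = -4: f_y(-4, y) = -3*y**2 + 2*y - 9; no integer root y with |y| ≤ 4.
  x = -3: f_y(-3, y) = -3*y**2 + 2*y - 4; no integer root y with |y| ≤ 4.
  x = -2: f_y(-2, y) = -3*y**2 + 2*y - 1; no integer root y with |y| ≤ 4.
  x = -1: f_y(-1, y) = -3*y**2 + 2*y; vanishes at y ∈ {0}. (-1, 0): f_x = 0, f = 0 — SINGULAR.
  x = 0: f_y(0, y) = -3*y**2 + 2*y - 1; no integer root y with |y| ≤ 4.
  x = 1: f_y(1, y) = -3*y**2 + 2*y - 4; no integer root y with |y| ≤ 4.
  x = 2: f_y(2, y) = -3*y**2 + 2*y - 9; no integer root y with |y| ≤ 4.
  x = 3: f_y(3, y) = -3*y**2 + 2*y - 16; no integer root y with |y| ≤ 4.
  x = 4: f_y(4, y) = -3*y**2 + 2*y - 25; no integer root y with |y| ≤ 4.
Only singular point on the grid: (-1, 0).
Classify: substitute x = -1 + u, y = 0 + v and expand: f = -3*u**3 - u**2*v - v**3 + v**2.
No constant or linear terms (consistent with a singular point). Quadratic part: v**2. Cubic part: -3*u**3 - u**2*v - v**3.
The quadratic part v**2 is a perfect square, so there is a single (double) tangent line v = 0, i.e. y = 0. Restricting the cubic part to that line (v = 0) leaves -3*u**3 ≠ 0, so f is not divisible by v and the branch is v² ≈ 3*u**3 to lowest order — this is a cusp.
Classification: cusp.


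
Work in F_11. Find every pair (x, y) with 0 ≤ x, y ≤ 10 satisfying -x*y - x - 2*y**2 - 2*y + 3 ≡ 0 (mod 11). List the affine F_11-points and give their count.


Affine F_11-points: {(1, 6), (1, 9), (3, 0), (3, 3), (5, 1), (7, 5), (7, 7), (8, 2), (8, 4), (10, 8)}; count = 10.

For each of the 121 pairs (x, y) ∈ F_11², evaluate f(x, y) mod 11. Record the zeros.
  x = 0: [0↦3, 1↦10, 2↦2, 3↦1, 4↦7, 5↦9, 6↦7, 7↦1, 8↦2, 9↦10, 10↦3]  zeros at y ∈ ∅
  x = 1: [0↦2, 1↦8, 2↦10, 3↦8, 4↦2, 5↦3, 6↦0, 7↦4, 8↦4, 9↦0, 10↦3]  zeros at y ∈ {6, 9}
  x = 2: [0↦1, 1↦6, 2↦7, 3↦4, 4↦8, 5↦8, 6↦4, 7↦7, 8↦6, 9↦1, 10↦3]  zeros at y ∈ ∅
  x = 3: [0↦0, 1↦4, 2↦4, 3↦0, 4↦3, 5↦2, 6↦8, 7↦10, 8↦8, 9↦2, 10↦3]  zeros at y ∈ {0, 3}
  x = 4: [0↦10, 1↦2, 2↦1, 3↦7, 4↦9, 5↦7, 6↦1, 7↦2, 8↦10, 9↦3, 10↦3]  zeros at y ∈ ∅
  x = 5: [0↦9, 1↦0, 2↦9, 3↦3, 4↦4, 5↦1, 6↦5, 7↦5, 8↦1, 9↦4, 10↦3]  zeros at y ∈ {1}
  x = 6: [0↦8, 1↦9, 2↦6, 3↦10, 4↦10, 5↦6, 6↦9, 7↦8, 8↦3, 9↦5, 10↦3]  zeros at y ∈ ∅
  x = 7: [0↦7, 1↦7, 2↦3, 3↦6, 4↦5, 5↦0, 6↦2, 7↦0, 8↦5, 9↦6, 10↦3]  zeros at y ∈ {5, 7}
  x = 8: [0↦6, 1↦5, 2↦0, 3↦2, 4↦0, 5↦5, 6↦6, 7↦3, 8↦7, 9↦7, 10↦3]  zeros at y ∈ {2, 4}
  x = 9: [0↦5, 1↦3, 2↦8, 3↦9, 4↦6, 5↦10, 6↦10, 7↦6, 8↦9, 9↦8, 10↦3]  zeros at y ∈ ∅
  x = 10: [0↦4, 1↦1, 2↦5, 3↦5, 4↦1, 5↦4, 6↦3, 7↦9, 8↦0, 9↦9, 10↦3]  zeros at y ∈ {8}
Collecting zeros: affine points = {(1, 6), (1, 9), (3, 0), (3, 3), (5, 1), (7, 5), (7, 7), (8, 2), (8, 4), (10, 8)}.
Total count |C(F_11)_aff| = 10.


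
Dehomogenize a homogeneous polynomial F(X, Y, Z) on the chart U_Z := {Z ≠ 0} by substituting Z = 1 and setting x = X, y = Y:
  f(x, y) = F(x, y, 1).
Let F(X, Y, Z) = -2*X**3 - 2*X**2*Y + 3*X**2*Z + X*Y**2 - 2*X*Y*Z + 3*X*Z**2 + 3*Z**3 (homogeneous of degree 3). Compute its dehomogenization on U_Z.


f(x, y) = -2*x**3 - 2*x**2*y + 3*x**2 + x*y**2 - 2*x*y + 3*x + 3

On U_Z we set Z = 1. Each monomial c·X^i·Y^j·Z^k in F becomes c·x^i·y^j·1^k = c·x^i·y^j.
Substituting Z = 1: F(X, Y, 1) = -2*x**3 - 2*x**2*y + 3*x**2 + x*y**2 - 2*x*y + 3*x + 3.
Note: deg(f) ≤ deg(F) = 3; strict inequality happens when F is divisible by Z (lost terms).


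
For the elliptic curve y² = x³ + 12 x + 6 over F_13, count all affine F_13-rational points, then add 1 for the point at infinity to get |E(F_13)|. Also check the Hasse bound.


Affine points = {(2, 5), (2, 8), (3, 2), (3, 11), (4, 1), (4, 12), (5, 3), (5, 10), (7, 2), (7, 11), (8, 4), (8, 9), (11, 0)}; affine count = 13; |E(F_13)| = 14.

Discriminant check: Δ ∝ 4a³ + 27b² = 4·12³ + 27·6² = 4·1728 + 27·36 ≡ 6 (mod 13). Nonzero ⇒ E is nonsingular.
For each x ∈ F_13, compute rhs = x³ + 12·x + 6 mod 13, then count y ∈ F_13 with y² ≡ rhs.
  x = 0: rhs = 6, matching y values: none (0 points).
  x = 1: rhs = 6, matching y values: none (0 points).
  x = 2: rhs = 12, matching y values: 5, 8 (2 points).
  x = 3: rhs = 4, matching y values: 2, 11 (2 points).
  x = 4: rhs = 1, matching y values: 1, 12 (2 points).
  x = 5: rhs = 9, matching y values: 3, 10 (2 points).
  x = 6: rhs = 8, matching y values: none (0 points).
  x = 7: rhs = 4, matching y values: 2, 11 (2 points).
  x = 8: rhs = 3, matching y values: 4, 9 (2 points).
  x = 9: rhs = 11, matching y values: none (0 points).
  x = 10: rhs = 8, matching y values: none (0 points).
  x = 11: rhs = 0, matching y values: 0 (1 points).
  x = 12: rhs = 6, matching y values: none (0 points).
Total affine count: 13.
Full point count |E(F_13)| = 13 + 1 = 14.
Hasse bound: |14 − (13+1)| = |0| = 0 ≤ 2√13 ≈ 7.2111 ✓.


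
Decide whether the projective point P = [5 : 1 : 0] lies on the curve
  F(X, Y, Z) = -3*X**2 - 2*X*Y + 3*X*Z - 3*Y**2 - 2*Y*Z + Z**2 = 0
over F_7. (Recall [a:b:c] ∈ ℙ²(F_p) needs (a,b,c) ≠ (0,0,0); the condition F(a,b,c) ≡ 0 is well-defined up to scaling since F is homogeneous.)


F(5,1,0) ≡ 3 (mod 7); P is NOT on the curve.

Evaluate F(5, 1, 0) term-by-term (mod 7).
  -3*X**2 ↦ -3·25·1·1 = -75
  -2*X*Y ↦ -2·5·1·1 = -10
  3*X*Z ↦ 3·5·1·0 = 0
  -3*Y**2 ↦ -3·1·1·1 = -3
  -2*Y*Z ↦ -2·1·1·0 = 0
  Z**2 ↦ 1·1·1·0 = 0
Sum: F(5, 1, 0) = (-75) + (-10) + (0) + (-3) + (0) + (0) = -88.
Reducing mod 7: -88 ≡ 3 (mod 7).
Since F(a, b, c) ≡ 3 ≠ 0 (mod 7), P does NOT lie on the curve.


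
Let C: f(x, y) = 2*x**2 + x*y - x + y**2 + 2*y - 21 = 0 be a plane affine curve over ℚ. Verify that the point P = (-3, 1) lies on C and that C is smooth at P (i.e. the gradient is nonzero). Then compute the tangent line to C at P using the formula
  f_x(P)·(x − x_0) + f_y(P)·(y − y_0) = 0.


Tangent line at P: -12*x + y - 37 = 0.

Step 1: f(-3, 1) = 0, so P lies on C.
Step 2: partial derivatives
  f_x(x, y) = 4*x + y - 1, f_y(x, y) = x + 2*y + 2.
  f_x(P) = -12, f_y(P) = 1 (gradient nonzero, so P is smooth).
Step 3: tangent line at P: -12·(x − -3) + 1·(y − 1) = 0.
Expanding: -12*x + y - 37 = 0.


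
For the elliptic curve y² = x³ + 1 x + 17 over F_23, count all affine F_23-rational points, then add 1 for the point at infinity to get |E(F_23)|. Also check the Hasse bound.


Affine points = {(2, 2), (2, 21), (3, 1), (3, 22), (4, 4), (4, 19), (5, 3), (5, 20), (6, 3), (6, 20), (8, 10), (8, 13), (11, 5), (11, 18), (12, 3), (12, 20), (15, 7), (15, 16), (16, 9), (16, 14), (17, 5), (17, 18), (18, 5), (18, 18), (19, 8), (19, 15)}; affine count = 26; |E(F_23)| = 27.

Discriminant check: Δ ∝ 4a³ + 27b² = 4·1³ + 27·17² = 4·1 + 27·289 ≡ 10 (mod 23). Nonzero ⇒ E is nonsingular.
For each x ∈ F_23, compute rhs = x³ + 1·x + 17 mod 23, then count y ∈ F_23 with y² ≡ rhs.
  x = 0: rhs = 17, matching y values: none (0 points).
  x = 1: rhs = 19, matching y values: none (0 points).
  x = 2: rhs = 4, matching y values: 2, 21 (2 points).
  x = 3: rhs = 1, matching y values: 1, 22 (2 points).
  x = 4: rhs = 16, matching y values: 4, 19 (2 points).
  x = 5: rhs = 9, matching y values: 3, 20 (2 points).
  x = 6: rhs = 9, matching y values: 3, 20 (2 points).
  x = 7: rhs = 22, matching y values: none (0 points).
  x = 8: rhs = 8, matching y values: 10, 13 (2 points).
  x = 9: rhs = 19, matching y values: none (0 points).
  x = 10: rhs = 15, matching y values: none (0 points).
  x = 11: rhs = 2, matching y values: 5, 18 (2 points).
  x = 12: rhs = 9, matching y values: 3, 20 (2 points).
  x = 13: rhs = 19, matching y values: none (0 points).
  x = 14: rhs = 15, matching y values: none (0 points).
  x = 15: rhs = 3, matching y values: 7, 16 (2 points).
  x = 16: rhs = 12, matching y values: 9, 14 (2 points).
  x = 17: rhs = 2, matching y values: 5, 18 (2 points).
  x = 18: rhs = 2, matching y values: 5, 18 (2 points).
  x = 19: rhs = 18, matching y values: 8, 15 (2 points).
  x = 20: rhs = 10, matching y values: none (0 points).
  x = 21: rhs = 7, matching y values: none (0 points).
  x = 22: rhs = 15, matching y values: none (0 points).
Total affine count: 26.
Full point count |E(F_23)| = 26 + 1 = 27.
Hasse bound: |27 − (23+1)| = |3| = 3 ≤ 2√23 ≈ 9.5917 ✓.


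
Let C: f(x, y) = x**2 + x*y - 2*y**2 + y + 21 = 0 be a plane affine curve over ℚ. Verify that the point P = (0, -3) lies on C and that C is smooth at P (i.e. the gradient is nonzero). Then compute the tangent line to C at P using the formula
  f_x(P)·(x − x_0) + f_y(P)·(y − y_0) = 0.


Tangent line at P: -3*x + 13*y + 39 = 0.

Step 1: f(0, -3) = 0, so P lies on C.
Step 2: partial derivatives
  f_x(x, y) = 2*x + y, f_y(x, y) = x - 4*y + 1.
  f_x(P) = -3, f_y(P) = 13 (gradient nonzero, so P is smooth).
Step 3: tangent line at P: -3·(x − 0) + 13·(y − -3) = 0.
Expanding: -3*x + 13*y + 39 = 0.


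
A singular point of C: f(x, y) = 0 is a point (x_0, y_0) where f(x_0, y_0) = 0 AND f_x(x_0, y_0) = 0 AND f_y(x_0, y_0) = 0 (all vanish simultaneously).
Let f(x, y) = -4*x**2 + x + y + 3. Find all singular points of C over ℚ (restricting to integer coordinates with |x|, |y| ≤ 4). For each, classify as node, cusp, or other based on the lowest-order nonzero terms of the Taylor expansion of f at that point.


No singular points in the scanned grid; C is smooth there.

Compute partial derivatives:
  f_x = 1 - 8*x.
  f_y = 1.
f_y = 1 is a nonzero constant, so f_y never vanishes: no point (x, y) can satisfy f = f_x = f_y = 0. In particular no (x, y) ∈ {−4, ..., 4}² is singular; the curve is smooth.


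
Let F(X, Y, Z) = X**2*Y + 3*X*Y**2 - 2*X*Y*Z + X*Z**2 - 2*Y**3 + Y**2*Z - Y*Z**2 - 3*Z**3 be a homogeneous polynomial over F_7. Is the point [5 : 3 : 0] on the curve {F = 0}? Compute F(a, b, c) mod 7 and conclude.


F(5,3,0) ≡ 2 (mod 7); P is NOT on the curve.

Evaluate F(5, 3, 0) term-by-term (mod 7).
  X**2*Y ↦ 1·25·3·1 = 75
  3*X*Y**2 ↦ 3·5·9·1 = 135
  -2*X*Y*Z ↦ -2·5·3·0 = 0
  X*Z**2 ↦ 1·5·1·0 = 0
  -2*Y**3 ↦ -2·1·27·1 = -54
  Y**2*Z ↦ 1·1·9·0 = 0
  -Y*Z**2 ↦ -1·1·3·0 = 0
  -3*Z**3 ↦ -3·1·1·0 = 0
Sum: F(5, 3, 0) = (75) + (135) + (0) + (0) + (-54) + (0) + (0) + (0) = 156.
Reducing mod 7: 156 ≡ 2 (mod 7).
Since F(a, b, c) ≡ 2 ≠ 0 (mod 7), P does NOT lie on the curve.


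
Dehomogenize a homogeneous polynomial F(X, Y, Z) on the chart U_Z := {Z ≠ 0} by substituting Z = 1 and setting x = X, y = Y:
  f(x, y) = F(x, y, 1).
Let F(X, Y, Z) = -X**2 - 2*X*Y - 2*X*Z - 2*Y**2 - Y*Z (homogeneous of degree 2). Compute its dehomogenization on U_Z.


f(x, y) = -x**2 - 2*x*y - 2*x - 2*y**2 - y

On U_Z we set Z = 1. Each monomial c·X^i·Y^j·Z^k in F becomes c·x^i·y^j·1^k = c·x^i·y^j.
Substituting Z = 1: F(X, Y, 1) = -x**2 - 2*x*y - 2*x - 2*y**2 - y.
Note: deg(f) ≤ deg(F) = 2; strict inequality happens when F is divisible by Z (lost terms).


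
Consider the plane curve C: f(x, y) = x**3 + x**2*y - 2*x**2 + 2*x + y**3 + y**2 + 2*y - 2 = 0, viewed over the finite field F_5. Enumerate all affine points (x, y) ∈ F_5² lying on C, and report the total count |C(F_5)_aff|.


Affine F_5-points: {(0, 3), (2, 1), (4, 4)}; count = 3.

For each of the 25 pairs (x, y) ∈ F_5², evaluate f(x, y) mod 5. Record the zeros.
  x = 0: [0↦3, 1↦2, 2↦4, 3↦0, 4↦1]  zeros at y ∈ {3}
  x = 1: [0↦4, 1↦4, 2↦2, 3↦4, 4↦1]  zeros at y ∈ ∅
  x = 2: [0↦2, 1↦0, 2↦1, 3↦1, 4↦1]  zeros at y ∈ {1}
  x = 3: [0↦3, 1↦1, 2↦2, 3↦2, 4↦2]  zeros at y ∈ ∅
  x = 4: [0↦3, 1↦3, 2↦1, 3↦3, 4↦0]  zeros at y ∈ {4}
Collecting zeros: affine points = {(0, 3), (2, 1), (4, 4)}.
Total count |C(F_5)_aff| = 3.


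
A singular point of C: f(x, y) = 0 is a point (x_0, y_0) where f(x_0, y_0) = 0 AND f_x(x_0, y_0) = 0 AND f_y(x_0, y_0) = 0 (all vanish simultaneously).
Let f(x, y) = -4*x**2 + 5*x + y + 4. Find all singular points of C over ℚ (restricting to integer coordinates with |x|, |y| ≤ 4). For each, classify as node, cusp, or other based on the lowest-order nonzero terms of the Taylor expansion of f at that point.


No singular points in the scanned grid; C is smooth there.

Compute partial derivatives:
  f_x = 5 - 8*x.
  f_y = 1.
f_y = 1 is a nonzero constant, so f_y never vanishes: no point (x, y) can satisfy f = f_x = f_y = 0. In particular no (x, y) ∈ {−4, ..., 4}² is singular; the curve is smooth.


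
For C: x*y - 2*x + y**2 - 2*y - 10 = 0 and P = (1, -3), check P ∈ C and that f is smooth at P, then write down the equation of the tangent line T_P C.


Tangent line at P: -5*x - 7*y - 16 = 0.

Step 1: f(1, -3) = 0, so P lies on C.
Step 2: partial derivatives
  f_x(x, y) = y - 2, f_y(x, y) = x + 2*y - 2.
  f_x(P) = -5, f_y(P) = -7 (gradient nonzero, so P is smooth).
Step 3: tangent line at P: -5·(x − 1) + -7·(y − -3) = 0.
Expanding: -5*x - 7*y - 16 = 0.


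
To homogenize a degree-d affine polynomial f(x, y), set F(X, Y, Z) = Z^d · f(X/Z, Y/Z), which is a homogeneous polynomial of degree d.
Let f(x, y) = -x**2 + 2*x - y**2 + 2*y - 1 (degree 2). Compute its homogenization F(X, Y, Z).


F(X, Y, Z) = -X**2 + 2*X*Z - Y**2 + 2*Y*Z - Z**2

deg(f) = 2.
Substitute x = X/Z, y = Y/Z into f, then multiply by Z^2.
  monomial -1·x^2·y^0 ↦ -1·X^2·Y^0·Z^0.
  monomial 2·x^1·y^0 ↦ 2·X^1·Y^0·Z^1.
  monomial -1·x^0·y^2 ↦ -1·X^0·Y^2·Z^0.
  monomial 2·x^0·y^1 ↦ 2·X^0·Y^1·Z^1.
  monomial -1·x^0·y^0 ↦ -1·X^0·Y^0·Z^2.
Collecting: F(X, Y, Z) = -X**2 + 2*X*Z - Y**2 + 2*Y*Z - Z**2.


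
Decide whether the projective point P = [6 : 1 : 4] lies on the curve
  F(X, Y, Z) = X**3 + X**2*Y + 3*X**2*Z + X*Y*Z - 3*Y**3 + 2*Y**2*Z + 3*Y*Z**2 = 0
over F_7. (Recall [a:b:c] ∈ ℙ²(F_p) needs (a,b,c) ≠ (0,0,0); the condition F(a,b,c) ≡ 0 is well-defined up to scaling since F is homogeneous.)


F(6,1,4) ≡ 5 (mod 7); P is NOT on the curve.

Evaluate F(6, 1, 4) term-by-term (mod 7).
  X**3 ↦ 1·216·1·1 = 216
  X**2*Y ↦ 1·36·1·1 = 36
  3*X**2*Z ↦ 3·36·1·4 = 432
  X*Y*Z ↦ 1·6·1·4 = 24
  -3*Y**3 ↦ -3·1·1·1 = -3
  2*Y**2*Z ↦ 2·1·1·4 = 8
  3*Y*Z**2 ↦ 3·1·1·16 = 48
Sum: F(6, 1, 4) = (216) + (36) + (432) + (24) + (-3) + (8) + (48) = 761.
Reducing mod 7: 761 ≡ 5 (mod 7).
Since F(a, b, c) ≡ 5 ≠ 0 (mod 7), P does NOT lie on the curve.


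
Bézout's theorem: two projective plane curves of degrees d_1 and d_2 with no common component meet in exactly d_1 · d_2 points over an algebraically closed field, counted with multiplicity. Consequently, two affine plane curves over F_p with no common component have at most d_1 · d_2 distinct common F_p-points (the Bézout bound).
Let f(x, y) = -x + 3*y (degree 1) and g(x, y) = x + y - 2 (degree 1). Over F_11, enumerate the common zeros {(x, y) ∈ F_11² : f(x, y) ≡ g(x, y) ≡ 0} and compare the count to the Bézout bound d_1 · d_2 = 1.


Common zeros: {(7, 6)}; count = 1; Bézout bound = 1.

deg(f) = 1, deg(g) = 1, so Bézout bound = 1.
Scan x ∈ F_11. For each x, list the y ∈ F_11 with f(x, y) ≡ 0 and those with g(x, y) ≡ 0 (mod 11); the common zeros in that column are the intersection.
  x = 0: f ≡ 0 at y ∈ {0}; g ≡ 0 at y ∈ {2}; common: ∅.
  x = 1: f ≡ 0 at y ∈ {4}; g ≡ 0 at y ∈ {1}; common: ∅.
  x = 2: f ≡ 0 at y ∈ {8}; g ≡ 0 at y ∈ {0}; common: ∅.
  x = 3: f ≡ 0 at y ∈ {1}; g ≡ 0 at y ∈ {10}; common: ∅.
  x = 4: f ≡ 0 at y ∈ {5}; g ≡ 0 at y ∈ {9}; common: ∅.
  x = 5: f ≡ 0 at y ∈ {9}; g ≡ 0 at y ∈ {8}; common: ∅.
  x = 6: f ≡ 0 at y ∈ {2}; g ≡ 0 at y ∈ {7}; common: ∅.
  x = 7: f ≡ 0 at y ∈ {6}; g ≡ 0 at y ∈ {6}; common: {6}.
  x = 8: f ≡ 0 at y ∈ {10}; g ≡ 0 at y ∈ {5}; common: ∅.
  x = 9: f ≡ 0 at y ∈ {3}; g ≡ 0 at y ∈ {4}; common: ∅.
  x = 10: f ≡ 0 at y ∈ {7}; g ≡ 0 at y ∈ {3}; common: ∅.
Collecting: common zeros = {(7, 6)}, so the count is 1.
Comparison with the Bézout bound: 1 ≤ 1 = deg(f)·deg(g), as expected for curves with no common component (the bound is attained).


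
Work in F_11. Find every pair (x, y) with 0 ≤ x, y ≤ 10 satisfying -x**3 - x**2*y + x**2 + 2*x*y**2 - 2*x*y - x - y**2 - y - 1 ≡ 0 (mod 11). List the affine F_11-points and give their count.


Affine F_11-points: {(2, 7), (3, 0), (3, 1), (6, 0), (7, 5)}; count = 5.

For each of the 121 pairs (x, y) ∈ F_11², evaluate f(x, y) mod 11. Record the zeros.
  x = 0: [0↦10, 1↦8, 2↦4, 3↦9, 4↦1, 5↦2, 6↦1, 7↦9, 8↦4, 9↦8, 10↦10]  zeros at y ∈ ∅
  x = 1: [0↦9, 1↦6, 2↦5, 3↦6, 4↦9, 5↦3, 6↦10, 7↦8, 8↦8, 9↦10, 10↦3]  zeros at y ∈ ∅
  x = 2: [0↦4, 1↦9, 2↦9, 3↦4, 4↦5, 5↦1, 6↦3, 7↦0, 8↦3, 9↦1, 10↦5]  zeros at y ∈ {7}
  x = 3: [0↦0, 1↦0, 2↦10, 3↦8, 4↦5, 5↦1, 6↦7, 7↦1, 8↦5, 9↦8, 10↦10]  zeros at y ∈ {0, 1}
  x = 4: [0↦2, 1↦6, 2↦2, 3↦1, 4↦3, 5↦8, 6↦5, 7↦5, 8↦8, 9↦3, 10↦1]  zeros at y ∈ ∅
  x = 5: [0↦4, 1↦10, 2↦1, 3↦10, 4↦4, 5↦5, 6↦2, 7↦6, 8↦6, 9↦2, 10↦5]  zeros at y ∈ ∅
  x = 6: [0↦0, 1↦6, 2↦1, 3↦7, 4↦2, 5↦8, 6↦3, 7↦9, 8↦4, 9↦10, 10↦5]  zeros at y ∈ {0}
  x = 7: [0↦6, 1↦10, 2↦7, 3↦8, 4↦2, 5↦0, 6↦2, 7↦8, 8↦7, 9↦10, 10↦6]  zeros at y ∈ {5}
  x = 8: [0↦5, 1↦5, 2↦2, 3↦7, 4↦9, 5↦8, 6↦4, 7↦8, 8↦9, 9↦7, 10↦2]  zeros at y ∈ ∅
  x = 9: [0↦2, 1↦7, 2↦2, 3↦9, 4↦6, 5↦4, 6↦3, 7↦3, 8↦4, 9↦6, 10↦9]  zeros at y ∈ ∅
  x = 10: [0↦2, 1↦10, 2↦1, 3↦8, 4↦9, 5↦4, 6↦4, 7↦9, 8↦8, 9↦1, 10↦10]  zeros at y ∈ ∅
Collecting zeros: affine points = {(2, 7), (3, 0), (3, 1), (6, 0), (7, 5)}.
Total count |C(F_11)_aff| = 5.


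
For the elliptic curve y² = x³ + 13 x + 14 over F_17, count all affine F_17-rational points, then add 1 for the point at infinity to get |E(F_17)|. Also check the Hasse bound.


Affine points = {(5, 0), (6, 6), (6, 11), (8, 1), (8, 16), (11, 3), (11, 14), (13, 0), (14, 4), (14, 13), (16, 0)}; affine count = 11; |E(F_17)| = 12.

Discriminant check: Δ ∝ 4a³ + 27b² = 4·13³ + 27·14² = 4·2197 + 27·196 ≡ 4 (mod 17). Nonzero ⇒ E is nonsingular.
For each x ∈ F_17, compute rhs = x³ + 13·x + 14 mod 17, then count y ∈ F_17 with y² ≡ rhs.
  x = 0: rhs = 14, matching y values: none (0 points).
  x = 1: rhs = 11, matching y values: none (0 points).
  x = 2: rhs = 14, matching y values: none (0 points).
  x = 3: rhs = 12, matching y values: none (0 points).
  x = 4: rhs = 11, matching y values: none (0 points).
  x = 5: rhs = 0, matching y values: 0 (1 points).
  x = 6: rhs = 2, matching y values: 6, 11 (2 points).
  x = 7: rhs = 6, matching y values: none (0 points).
  x = 8: rhs = 1, matching y values: 1, 16 (2 points).
  x = 9: rhs = 10, matching y values: none (0 points).
  x = 10: rhs = 5, matching y values: none (0 points).
  x = 11: rhs = 9, matching y values: 3, 14 (2 points).
  x = 12: rhs = 11, matching y values: none (0 points).
  x = 13: rhs = 0, matching y values: 0 (1 points).
  x = 14: rhs = 16, matching y values: 4, 13 (2 points).
  x = 15: rhs = 14, matching y values: none (0 points).
  x = 16: rhs = 0, matching y values: 0 (1 points).
Total affine count: 11.
Full point count |E(F_17)| = 11 + 1 = 12.
Hasse bound: |12 − (17+1)| = |-6| = 6 ≤ 2√17 ≈ 8.2462 ✓.


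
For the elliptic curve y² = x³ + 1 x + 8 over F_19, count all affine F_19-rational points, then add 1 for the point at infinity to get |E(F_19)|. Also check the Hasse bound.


Affine points = {(3, 0), (4, 0), (5, 9), (5, 10), (7, 4), (7, 15), (9, 9), (9, 10), (10, 7), (10, 12), (11, 1), (11, 18), (12, 0), (14, 7), (14, 12), (15, 4), (15, 15), (16, 4), (16, 15), (17, 6), (17, 13), (18, 5), (18, 14)}; affine count = 23; |E(F_19)| = 24.

Discriminant check: Δ ∝ 4a³ + 27b² = 4·1³ + 27·8² = 4·1 + 27·64 ≡ 3 (mod 19). Nonzero ⇒ E is nonsingular.
For each x ∈ F_19, compute rhs = x³ + 1·x + 8 mod 19, then count y ∈ F_19 with y² ≡ rhs.
  x = 0: rhs = 8, matching y values: none (0 points).
  x = 1: rhs = 10, matching y values: none (0 points).
  x = 2: rhs = 18, matching y values: none (0 points).
  x = 3: rhs = 0, matching y values: 0 (1 points).
  x = 4: rhs = 0, matching y values: 0 (1 points).
  x = 5: rhs = 5, matching y values: 9, 10 (2 points).
  x = 6: rhs = 2, matching y values: none (0 points).
  x = 7: rhs = 16, matching y values: 4, 15 (2 points).
  x = 8: rhs = 15, matching y values: none (0 points).
  x = 9: rhs = 5, matching y values: 9, 10 (2 points).
  x = 10: rhs = 11, matching y values: 7, 12 (2 points).
  x = 11: rhs = 1, matching y values: 1, 18 (2 points).
  x = 12: rhs = 0, matching y values: 0 (1 points).
  x = 13: rhs = 14, matching y values: none (0 points).
  x = 14: rhs = 11, matching y values: 7, 12 (2 points).
  x = 15: rhs = 16, matching y values: 4, 15 (2 points).
  x = 16: rhs = 16, matching y values: 4, 15 (2 points).
  x = 17: rhs = 17, matching y values: 6, 13 (2 points).
  x = 18: rhs = 6, matching y values: 5, 14 (2 points).
Total affine count: 23.
Full point count |E(F_19)| = 23 + 1 = 24.
Hasse bound: |24 − (19+1)| = |4| = 4 ≤ 2√19 ≈ 8.7178 ✓.


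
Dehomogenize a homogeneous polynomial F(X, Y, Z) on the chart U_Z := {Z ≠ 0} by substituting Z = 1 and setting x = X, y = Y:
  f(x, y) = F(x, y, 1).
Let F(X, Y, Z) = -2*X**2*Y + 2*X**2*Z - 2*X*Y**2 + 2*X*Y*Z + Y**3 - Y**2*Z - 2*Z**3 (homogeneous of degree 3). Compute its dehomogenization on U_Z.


f(x, y) = -2*x**2*y + 2*x**2 - 2*x*y**2 + 2*x*y + y**3 - y**2 - 2

On U_Z we set Z = 1. Each monomial c·X^i·Y^j·Z^k in F becomes c·x^i·y^j·1^k = c·x^i·y^j.
Substituting Z = 1: F(X, Y, 1) = -2*x**2*y + 2*x**2 - 2*x*y**2 + 2*x*y + y**3 - y**2 - 2.
Note: deg(f) ≤ deg(F) = 3; strict inequality happens when F is divisible by Z (lost terms).


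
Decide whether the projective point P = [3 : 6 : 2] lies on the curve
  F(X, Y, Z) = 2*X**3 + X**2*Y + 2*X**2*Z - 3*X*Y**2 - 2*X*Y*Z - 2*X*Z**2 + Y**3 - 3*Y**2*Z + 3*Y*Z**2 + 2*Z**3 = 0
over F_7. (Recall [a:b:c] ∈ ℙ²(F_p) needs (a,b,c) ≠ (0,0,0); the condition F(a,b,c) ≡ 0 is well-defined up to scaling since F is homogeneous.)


F(3,6,2) ≡ 1 (mod 7); P is NOT on the curve.

Evaluate F(3, 6, 2) term-by-term (mod 7).
  2*X**3 ↦ 2·27·1·1 = 54
  X**2*Y ↦ 1·9·6·1 = 54
  2*X**2*Z ↦ 2·9·1·2 = 36
  -3*X*Y**2 ↦ -3·3·36·1 = -324
  -2*X*Y*Z ↦ -2·3·6·2 = -72
  -2*X*Z**2 ↦ -2·3·1·4 = -24
  Y**3 ↦ 1·1·216·1 = 216
  -3*Y**2*Z ↦ -3·1·36·2 = -216
  3*Y*Z**2 ↦ 3·1·6·4 = 72
  2*Z**3 ↦ 2·1·1·8 = 16
Sum: F(3, 6, 2) = (54) + (54) + (36) + (-324) + (-72) + (-24) + (216) + (-216) + (72) + (16) = -188.
Reducing mod 7: -188 ≡ 1 (mod 7).
Since F(a, b, c) ≡ 1 ≠ 0 (mod 7), P does NOT lie on the curve.


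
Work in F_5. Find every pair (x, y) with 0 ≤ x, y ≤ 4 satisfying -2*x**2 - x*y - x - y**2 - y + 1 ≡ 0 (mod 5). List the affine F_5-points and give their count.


Affine F_5-points: {(0, 2), (1, 1), (1, 2), (3, 0), (3, 1), (4, 0)}; count = 6.

For each of the 25 pairs (x, y) ∈ F_5², evaluate f(x, y) mod 5. Record the zeros.
  x = 0: [0↦1, 1↦4, 2↦0, 3↦4, 4↦1]  zeros at y ∈ {2}
  x = 1: [0↦3, 1↦0, 2↦0, 3↦3, 4↦4]  zeros at y ∈ {1, 2}
  x = 2: [0↦1, 1↦2, 2↦1, 3↦3, 4↦3]  zeros at y ∈ ∅
  x = 3: [0↦0, 1↦0, 2↦3, 3↦4, 4↦3]  zeros at y ∈ {0, 1}
  x = 4: [0↦0, 1↦4, 2↦1, 3↦1, 4↦4]  zeros at y ∈ {0}
Collecting zeros: affine points = {(0, 2), (1, 1), (1, 2), (3, 0), (3, 1), (4, 0)}.
Total count |C(F_5)_aff| = 6.
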